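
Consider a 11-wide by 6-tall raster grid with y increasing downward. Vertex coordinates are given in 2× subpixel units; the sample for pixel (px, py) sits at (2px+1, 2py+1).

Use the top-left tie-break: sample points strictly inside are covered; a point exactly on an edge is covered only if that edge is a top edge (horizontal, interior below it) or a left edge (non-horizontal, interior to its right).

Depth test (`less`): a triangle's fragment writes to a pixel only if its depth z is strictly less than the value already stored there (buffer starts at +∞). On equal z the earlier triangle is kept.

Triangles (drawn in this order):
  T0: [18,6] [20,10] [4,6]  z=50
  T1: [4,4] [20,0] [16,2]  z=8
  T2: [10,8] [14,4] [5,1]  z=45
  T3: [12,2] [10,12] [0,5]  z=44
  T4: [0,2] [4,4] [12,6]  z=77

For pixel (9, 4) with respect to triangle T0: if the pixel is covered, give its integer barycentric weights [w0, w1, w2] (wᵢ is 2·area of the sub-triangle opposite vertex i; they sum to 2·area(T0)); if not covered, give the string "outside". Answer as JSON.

T0:
  2·area = 56
  edge (18, 6)→(20, 10): d=(2,4) right/bottom  bias=-1
  edge (20, 10)→(4, 6): d=(-16,-4) top-left  bias=+0
  edge (4, 6)→(18, 6): d=(14,0) top-left  bias=+0
    (4,3)@(9, 7): e=[38,4,14] → #
    (5,3)@(11, 7): e=[30,12,14] → #
    (6,3)@(13, 7): e=[22,20,14] → #
    (7,3)@(15, 7): e=[14,28,14] → #
    (8,3)@(17, 7): e=[6,36,14] → #
    (9,3)@(19, 7): e=[-2,44,14] → ·
    (4,4)@(9, 9): e=[42,-28,42] → ·
    (5,4)@(11, 9): e=[34,-20,42] → ·
    (6,4)@(13, 9): e=[26,-12,42] → ·
    (7,4)@(15, 9): e=[18,-4,42] → ·
    (8,4)@(17, 9): e=[10,4,42] → #
    (9,4)@(19, 9): e=[2,12,42] → #
  covered (7 px):
    · · · · · · · · · · ·
    · · · · · · · · · · ·
    · · · · · · · · · · ·
    · · · · # # # # # · ·
    · · · · · · · · # # ·
    · · · · · · · · · · ·
T1:
  2·area = 16
  edge (4, 4)→(20, 0): d=(16,-4) top-left  bias=+0
  edge (20, 0)→(16, 2): d=(-4,2) right/bottom  bias=-1
  edge (16, 2)→(4, 4): d=(-12,2) right/bottom  bias=-1
    (8,0)@(17, 1): e=[4,2,10] → #
    (9,0)@(19, 1): e=[12,-2,6] → ·
    (4,1)@(9, 3): e=[4,10,2] → #
    (5,1)@(11, 3): e=[12,6,-2] → ·
    (8,1)@(17, 3): e=[36,-6,-14] → ·
    (4,2)@(9, 5): e=[36,2,-22] → ·
  covered (2 px):
    · · · · · · · · # · ·
    · · · · # · · · · · ·
    · · · · · · · · · · ·
    · · · · · · · · · · ·
    · · · · · · · · · · ·
    · · · · · · · · · · ·
T2:
  2·area = 48  (B↔C swapped to make it positive)
  edge (10, 8)→(5, 1): d=(-5,-7) top-left  bias=+0
  edge (5, 1)→(14, 4): d=(9,3) right/bottom  bias=-1
  edge (14, 4)→(10, 8): d=(-4,4) right/bottom  bias=-1
    (2,0)@(5, 1): e=[0,0,48] → ·  [on edge]
    (8,0)@(17, 1): e=[84,-36,0] → ·  [on edge]
    (3,1)@(7, 3): e=[4,12,32] → #
    (4,1)@(9, 3): e=[18,6,24] → #
    (5,1)@(11, 3): e=[32,0,16] → ·  [on edge]
    (7,1)@(15, 3): e=[60,-12,0] → ·  [on edge]
    (3,2)@(7, 5): e=[-6,30,24] → ·
    (4,2)@(9, 5): e=[8,24,16] → #
    (5,2)@(11, 5): e=[22,18,8] → #
    (6,2)@(13, 5): e=[36,12,0] → ·  [on edge]
    (8,2)@(17, 5): e=[64,0,-16] → ·  [on edge]
    (4,3)@(9, 7): e=[-2,42,8] → ·
    (5,3)@(11, 7): e=[12,36,0] → ·  [on edge]
    (4,4)@(9, 9): e=[-12,60,0] → ·  [on edge]
    (3,5)@(7, 11): e=[-36,84,0] → ·  [on edge]
  covered (4 px):
    · · · · · · · · · · ·
    · · · # # · · · · · ·
    · · · · # # · · · · ·
    · · · · · · · · · · ·
    · · · · · · · · · · ·
    · · · · · · · · · · ·
T3:
  2·area = 114
  edge (12, 2)→(10, 12): d=(-2,10) right/bottom  bias=-1
  edge (10, 12)→(0, 5): d=(-10,-7) top-left  bias=+0
  edge (0, 5)→(12, 2): d=(12,-3) top-left  bias=+0
    (4,1)@(9, 3): e=[28,83,3] → #
    (5,1)@(11, 3): e=[8,97,9] → #
    (6,1)@(13, 3): e=[-12,111,15] → ·
    (0,2)@(1, 5): e=[104,7,3] → #
    (1,2)@(3, 5): e=[84,21,9] → #
    (2,2)@(5, 5): e=[64,35,15] → #
    (3,2)@(7, 5): e=[44,49,21] → #
    (6,2)@(13, 5): e=[-16,91,39] → ·
    (0,3)@(1, 7): e=[100,-13,27] → ·
    (1,3)@(3, 7): e=[80,1,33] → #
    (5,3)@(11, 7): e=[0,57,57] → ·  [on edge]
    (1,4)@(3, 9): e=[76,-19,57] → ·
  covered (15 px):
    · · · · · · · · · · ·
    · · · · # # · · · · ·
    # # # # # # · · · · ·
    · # # # # · · · · · ·
    · · · # # · · · · · ·
    · · · · # · · · · · ·
T4:
  2·area = 8  (B↔C swapped to make it positive)
  edge (0, 2)→(12, 6): d=(12,4) right/bottom  bias=-1
  edge (12, 6)→(4, 4): d=(-8,-2) top-left  bias=+0
  edge (4, 4)→(0, 2): d=(-4,-2) top-left  bias=+0
    (1,1)@(3, 3): e=[0,6,2] → ·  [on edge]
    (4,2)@(9, 5): e=[0,2,6] → ·  [on edge]
    (7,3)@(15, 7): e=[0,-2,10] → ·  [on edge]
    (10,4)@(21, 9): e=[0,-6,14] → ·  [on edge]
  covered (0 px):
    · · · · · · · · · · ·
    · · · · · · · · · · ·
    · · · · · · · · · · ·
    · · · · · · · · · · ·
    · · · · · · · · · · ·
    · · · · · · · · · · ·

Answer: [12,42,2]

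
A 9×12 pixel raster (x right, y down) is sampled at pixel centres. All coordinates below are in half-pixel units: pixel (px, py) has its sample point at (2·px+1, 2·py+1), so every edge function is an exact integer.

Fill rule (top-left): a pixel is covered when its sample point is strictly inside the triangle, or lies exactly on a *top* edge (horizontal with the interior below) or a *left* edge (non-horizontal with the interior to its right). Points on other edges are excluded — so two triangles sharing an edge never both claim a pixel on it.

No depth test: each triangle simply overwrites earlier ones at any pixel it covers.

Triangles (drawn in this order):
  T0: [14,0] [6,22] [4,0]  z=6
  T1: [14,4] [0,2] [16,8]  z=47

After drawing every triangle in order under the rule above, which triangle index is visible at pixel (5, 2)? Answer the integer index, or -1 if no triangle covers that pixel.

T0:
  2·area = 220
  edge (14, 0)→(6, 22): d=(-8,22) right/bottom  bias=-1
  edge (6, 22)→(4, 0): d=(-2,-22) top-left  bias=+0
  edge (4, 0)→(14, 0): d=(10,0) top-left  bias=+0
    (2,0)@(5, 1): e=[190,20,10] → #
    (3,0)@(7, 1): e=[146,64,10] → #
    (4,0)@(9, 1): e=[102,108,10] → #
    (5,0)@(11, 1): e=[58,152,10] → #
    (6,0)@(13, 1): e=[14,196,10] → #
    (7,0)@(15, 1): e=[-30,240,10] → ·
    (2,1)@(5, 3): e=[174,16,30] → #
    (6,1)@(13, 3): e=[-2,192,30] → ·
    (2,2)@(5, 5): e=[158,12,50] → #
    (6,2)@(13, 5): e=[-18,188,50] → ·
    (2,3)@(5, 7): e=[142,8,70] → #
    (6,3)@(13, 7): e=[-34,184,70] → ·
    (2,5)@(5, 11): e=[110,0,110] → #  [on edge]
  covered (28 px):
    · · # # # # # · ·
    · · # # # # · · ·
    · · # # # # · · ·
    · · # # # # · · ·
    · · # # # · · · ·
    · · # # # · · · ·
    · · · # # · · · ·
    · · · # · · · · ·
    · · · # · · · · ·
    · · · # · · · · ·
    · · · · · · · · ·
    · · · · · · · · ·
T1:
  2·area = 52  (B↔C swapped to make it positive)
  edge (14, 4)→(16, 8): d=(2,4) right/bottom  bias=-1
  edge (16, 8)→(0, 2): d=(-16,-6) top-left  bias=+0
  edge (0, 2)→(14, 4): d=(14,2) right/bottom  bias=-1
    (1,1)@(3, 3): e=[42,2,8] → #
    (2,1)@(5, 3): e=[34,14,4] → #
    (3,1)@(7, 3): e=[26,26,0] → ·  [on edge]
    (1,2)@(3, 5): e=[46,-30,36] → ·
    (2,2)@(5, 5): e=[38,-18,32] → ·
    (4,2)@(9, 5): e=[22,6,24] → #
    (5,2)@(11, 5): e=[14,18,20] → #
    (6,2)@(13, 5): e=[6,30,16] → #
    (7,2)@(15, 5): e=[-2,42,12] → ·
    (4,3)@(9, 7): e=[26,-26,52] → ·
    (5,3)@(11, 7): e=[18,-14,48] → ·
    (6,3)@(13, 7): e=[10,-2,44] → ·
  covered (6 px):
    · · · · · · · · ·
    · # # · · · · · ·
    · · · · # # # · ·
    · · · · · · · # ·
    · · · · · · · · ·
    · · · · · · · · ·
    · · · · · · · · ·
    · · · · · · · · ·
    · · · · · · · · ·
    · · · · · · · · ·
    · · · · · · · · ·
    · · · · · · · · ·

Z-buffer (winner per pixel, '.' = empty):
  . . 0 0 0 0 0 . .
  . 1 1 0 0 0 . . .
  . . 0 0 1 1 1 . .
  . . 0 0 0 0 . 1 .
  . . 0 0 0 . . . .
  . . 0 0 0 . . . .
  . . . 0 0 . . . .
  . . . 0 . . . . .
  . . . 0 . . . . .
  . . . 0 . . . . .
  . . . . . . . . .
  . . . . . . . . .

Final: 1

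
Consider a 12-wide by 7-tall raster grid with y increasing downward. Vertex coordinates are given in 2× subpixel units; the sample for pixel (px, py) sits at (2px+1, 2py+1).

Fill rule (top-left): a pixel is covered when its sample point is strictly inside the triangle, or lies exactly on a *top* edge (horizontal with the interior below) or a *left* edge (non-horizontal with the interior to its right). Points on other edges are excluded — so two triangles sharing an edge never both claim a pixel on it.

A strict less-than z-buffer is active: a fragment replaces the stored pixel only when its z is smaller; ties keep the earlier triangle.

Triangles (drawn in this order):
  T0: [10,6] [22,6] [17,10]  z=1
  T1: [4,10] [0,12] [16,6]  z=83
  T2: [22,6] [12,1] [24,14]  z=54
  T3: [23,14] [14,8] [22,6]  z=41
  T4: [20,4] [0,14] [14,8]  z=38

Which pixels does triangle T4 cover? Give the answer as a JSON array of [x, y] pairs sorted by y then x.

T0:
  2·area = 48
  edge (10, 6)→(22, 6): d=(12,0) top-left  bias=+0
  edge (22, 6)→(17, 10): d=(-5,4) right/bottom  bias=-1
  edge (17, 10)→(10, 6): d=(-7,-4) top-left  bias=+0
    (6,3)@(13, 7): e=[12,31,5] → #
    (7,3)@(15, 7): e=[12,23,13] → #
    (8,3)@(17, 7): e=[12,15,21] → #
    (9,3)@(19, 7): e=[12,7,29] → #
    (10,3)@(21, 7): e=[12,-1,37] → ·
    (6,4)@(13, 9): e=[36,21,-9] → ·
    (7,4)@(15, 9): e=[36,13,-1] → ·
    (8,4)@(17, 9): e=[36,5,7] → #
    (9,4)@(19, 9): e=[36,-3,15] → ·
    (8,5)@(17, 11): e=[60,-5,-7] → ·
  covered (5 px):
    · · · · · · · · · · · ·
    · · · · · · · · · · · ·
    · · · · · · · · · · · ·
    · · · · · · # # # # · ·
    · · · · · · · · # · · ·
    · · · · · · · · · · · ·
    · · · · · · · · · · · ·
T1:
  2·area = 8  (B↔C swapped to make it positive)
  edge (4, 10)→(16, 6): d=(12,-4) top-left  bias=+0
  edge (16, 6)→(0, 12): d=(-16,6) right/bottom  bias=-1
  edge (0, 12)→(4, 10): d=(4,-2) top-left  bias=+0
    (9,2)@(19, 5): e=[0,-2,10] → ·  [on edge]
    (6,3)@(13, 7): e=[0,2,6] → #  [on edge]
    (7,3)@(15, 7): e=[8,-10,10] → ·
    (3,4)@(7, 9): e=[0,6,2] → #  [on edge]
    (4,4)@(9, 9): e=[8,-6,6] → ·
    (6,4)@(13, 9): e=[24,-30,14] → ·
    (0,5)@(1, 11): e=[0,10,-2] → ·  [on edge]
    (3,5)@(7, 11): e=[24,-26,10] → ·
  covered (2 px):
    · · · · · · · · · · · ·
    · · · · · · · · · · · ·
    · · · · · · · · · · · ·
    · · · · · · # · · · · ·
    · · · # · · · · · · · ·
    · · · · · · · · · · · ·
    · · · · · · · · · · · ·
T2:
  2·area = 70  (B↔C swapped to make it positive)
  edge (22, 6)→(24, 14): d=(2,8) right/bottom  bias=-1
  edge (24, 14)→(12, 1): d=(-12,-13) top-left  bias=+0
  edge (12, 1)→(22, 6): d=(10,5) right/bottom  bias=-1
    (7,1)@(15, 3): e=[50,15,5] → #
    (8,1)@(17, 3): e=[34,41,-5] → ·
    (7,2)@(15, 5): e=[54,-9,25] → ·
    (8,2)@(17, 5): e=[38,17,15] → #
    (9,2)@(19, 5): e=[22,43,5] → #
    (10,2)@(21, 5): e=[6,69,-5] → ·
    (8,3)@(17, 7): e=[42,-7,35] → ·
    (9,3)@(19, 7): e=[26,19,25] → #
    (10,3)@(21, 7): e=[10,45,15] → #
    (11,3)@(23, 7): e=[-6,71,5] → ·
    (9,4)@(19, 9): e=[30,-5,45] → ·
    (10,4)@(21, 9): e=[14,21,35] → #
  covered (7 px):
    · · · · · · · · · · · ·
    · · · · · · · # · · · ·
    · · · · · · · · # # · ·
    · · · · · · · · · # # ·
    · · · · · · · · · · # ·
    · · · · · · · · · · · #
    · · · · · · · · · · · ·
T3:
  2·area = 66
  edge (23, 14)→(14, 8): d=(-9,-6) top-left  bias=+0
  edge (14, 8)→(22, 6): d=(8,-2) top-left  bias=+0
  edge (22, 6)→(23, 14): d=(1,8) right/bottom  bias=-1
    (9,3)@(19, 7): e=[39,2,25] → #
    (10,3)@(21, 7): e=[51,6,9] → #
    (11,3)@(23, 7): e=[63,10,-7] → ·
    (8,4)@(17, 9): e=[9,14,43] → #
    (11,4)@(23, 9): e=[45,26,-5] → ·
    (8,5)@(17, 11): e=[-9,30,45] → ·
    (9,5)@(19, 11): e=[3,34,29] → #
    (11,5)@(23, 11): e=[27,42,-3] → ·
    (9,6)@(19, 13): e=[-15,50,31] → ·
    (10,6)@(21, 13): e=[-3,54,15] → ·
  covered (7 px):
    · · · · · · · · · · · ·
    · · · · · · · · · · · ·
    · · · · · · · · · · · ·
    · · · · · · · · · # # ·
    · · · · · · · · # # # ·
    · · · · · · · · · # # ·
    · · · · · · · · · · · ·
T4:
  2·area = 20  (B↔C swapped to make it positive)
  edge (20, 4)→(14, 8): d=(-6,4) right/bottom  bias=-1
  edge (14, 8)→(0, 14): d=(-14,6) right/bottom  bias=-1
  edge (0, 14)→(20, 4): d=(20,-10) top-left  bias=+0
    (10,2)@(21, 5): e=[-10,0,30] → ·  [on edge]
    (7,3)@(15, 7): e=[2,8,10] → #
    (8,3)@(17, 7): e=[-6,-4,30] → ·
    (5,4)@(11, 9): e=[6,4,10] → #
    (6,4)@(13, 9): e=[-2,-8,30] → ·
    (7,4)@(15, 9): e=[-10,-20,50] → ·
    (3,5)@(7, 11): e=[10,0,10] → ·  [on edge]
    (5,5)@(11, 11): e=[-6,-24,50] → ·
  covered (2 px):
    · · · · · · · · · · · ·
    · · · · · · · · · · · ·
    · · · · · · · · · · · ·
    · · · · · · · # · · · ·
    · · · · · # · · · · · ·
    · · · · · · · · · · · ·
    · · · · · · · · · · · ·

Answer: [[7,3],[5,4]]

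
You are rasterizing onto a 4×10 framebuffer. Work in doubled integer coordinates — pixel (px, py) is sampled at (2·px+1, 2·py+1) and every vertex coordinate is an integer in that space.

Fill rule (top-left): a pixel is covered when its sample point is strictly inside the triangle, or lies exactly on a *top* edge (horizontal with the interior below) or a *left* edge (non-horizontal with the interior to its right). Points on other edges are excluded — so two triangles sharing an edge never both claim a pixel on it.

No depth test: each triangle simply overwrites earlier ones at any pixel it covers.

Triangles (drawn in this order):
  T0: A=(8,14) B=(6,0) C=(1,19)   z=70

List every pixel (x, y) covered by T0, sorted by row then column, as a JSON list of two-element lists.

T0:
  2·area = 108  (B↔C swapped to make it positive)
  edge (8, 14)→(1, 19): d=(-7,5) right/bottom  bias=-1
  edge (1, 19)→(6, 0): d=(5,-19) top-left  bias=+0
  edge (6, 0)→(8, 14): d=(2,14) right/bottom  bias=-1
    (2,2)@(5, 5): e=[78,6,24] → #
    (3,2)@(7, 5): e=[68,44,-4] → ·
    (2,3)@(5, 7): e=[64,16,28] → #
    (3,3)@(7, 7): e=[54,54,0] → ·  [on edge]
    (2,4)@(5, 9): e=[50,26,32] → #
    (3,4)@(7, 9): e=[40,64,4] → #
    (2,5)@(5, 11): e=[36,36,36] → #
    (1,6)@(3, 13): e=[32,8,68] → #
    (1,7)@(3, 15): e=[18,18,72] → #
    (3,7)@(7, 15): e=[-2,94,16] → ·
    (1,8)@(3, 17): e=[4,28,76] → #
    (2,8)@(5, 17): e=[-6,66,48] → ·
    (0,9)@(1, 19): e=[0,0,108] → ·  [on edge]
  covered (12 px):
    · · · ·
    · · · ·
    · · # ·
    · · # ·
    · · # #
    · · # #
    · # # #
    · # # ·
    · # · ·
    · · · ·

Final: [[2,2],[2,3],[2,4],[3,4],[2,5],[3,5],[1,6],[2,6],[3,6],[1,7],[2,7],[1,8]]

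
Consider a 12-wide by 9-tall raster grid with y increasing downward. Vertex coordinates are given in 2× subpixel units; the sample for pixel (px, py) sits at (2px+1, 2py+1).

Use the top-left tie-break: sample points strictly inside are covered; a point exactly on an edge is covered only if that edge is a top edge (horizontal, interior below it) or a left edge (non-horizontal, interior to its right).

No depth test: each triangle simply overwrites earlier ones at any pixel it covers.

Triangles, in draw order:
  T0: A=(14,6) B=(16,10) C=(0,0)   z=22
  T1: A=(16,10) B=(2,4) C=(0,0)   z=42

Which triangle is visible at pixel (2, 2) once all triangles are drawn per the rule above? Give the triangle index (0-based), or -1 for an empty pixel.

T0:
  2·area = 44
  edge (14, 6)→(16, 10): d=(2,4) right/bottom  bias=-1
  edge (16, 10)→(0, 0): d=(-16,-10) top-left  bias=+0
  edge (0, 0)→(14, 6): d=(14,6) right/bottom  bias=-1
    (2,1)@(5, 3): e=[30,2,12] → #
    (3,1)@(7, 3): e=[22,22,0] → ·  [on edge]
    (2,2)@(5, 5): e=[34,-30,40] → ·
    (4,2)@(9, 5): e=[18,10,16] → #
    (5,2)@(11, 5): e=[10,30,4] → #
    (6,2)@(13, 5): e=[2,50,-8] → ·
    (4,3)@(9, 7): e=[22,-22,44] → ·
    (5,3)@(11, 7): e=[14,-2,32] → ·
    (6,3)@(13, 7): e=[6,18,20] → #
    (7,3)@(15, 7): e=[-2,38,8] → ·
    (6,4)@(13, 9): e=[10,-14,48] → ·
    (7,4)@(15, 9): e=[2,6,36] → #
    (10,4)@(21, 9): e=[-22,66,0] → ·  [on edge]
  covered (5 px):
    · · · · · · · · · · · ·
    · · # · · · · · · · · ·
    · · · · # # · · · · · ·
    · · · · · · # · · · · ·
    · · · · · · · # · · · ·
    · · · · · · · · · · · ·
    · · · · · · · · · · · ·
    · · · · · · · · · · · ·
    · · · · · · · · · · · ·
T1:
  2·area = 44
  edge (16, 10)→(2, 4): d=(-14,-6) top-left  bias=+0
  edge (2, 4)→(0, 0): d=(-2,-4) top-left  bias=+0
  edge (0, 0)→(16, 10): d=(16,10) right/bottom  bias=-1
    (0,0)@(1, 1): e=[36,2,6] → #
    (1,0)@(3, 1): e=[48,10,-14] → ·
    (0,1)@(1, 3): e=[8,-2,38] → ·
    (1,1)@(3, 3): e=[20,6,18] → #
    (2,1)@(5, 3): e=[32,14,-2] → ·
    (1,2)@(3, 5): e=[-8,2,50] → ·
    (2,2)@(5, 5): e=[4,10,30] → #
    (3,2)@(7, 5): e=[16,18,10] → #
    (4,2)@(9, 5): e=[28,26,-10] → ·
    (2,3)@(5, 7): e=[-24,6,62] → ·
    (3,3)@(7, 7): e=[-12,14,42] → ·
    (4,3)@(9, 7): e=[0,22,22] → #  [on edge]
    (11,6)@(23, 13): e=[0,66,-22] → ·  [on edge]
  covered (6 px):
    # · · · · · · · · · · ·
    · # · · · · · · · · · ·
    · · # # · · · · · · · ·
    · · · · # # · · · · · ·
    · · · · · · · · · · · ·
    · · · · · · · · · · · ·
    · · · · · · · · · · · ·
    · · · · · · · · · · · ·
    · · · · · · · · · · · ·

Z-buffer (winner per pixel, '.' = empty):
  1 . . . . . . . . . . .
  . 1 0 . . . . . . . . .
  . . 1 1 0 0 . . . . . .
  . . . . 1 1 0 . . . . .
  . . . . . . . 0 . . . .
  . . . . . . . . . . . .
  . . . . . . . . . . . .
  . . . . . . . . . . . .
  . . . . . . . . . . . .

Result: 1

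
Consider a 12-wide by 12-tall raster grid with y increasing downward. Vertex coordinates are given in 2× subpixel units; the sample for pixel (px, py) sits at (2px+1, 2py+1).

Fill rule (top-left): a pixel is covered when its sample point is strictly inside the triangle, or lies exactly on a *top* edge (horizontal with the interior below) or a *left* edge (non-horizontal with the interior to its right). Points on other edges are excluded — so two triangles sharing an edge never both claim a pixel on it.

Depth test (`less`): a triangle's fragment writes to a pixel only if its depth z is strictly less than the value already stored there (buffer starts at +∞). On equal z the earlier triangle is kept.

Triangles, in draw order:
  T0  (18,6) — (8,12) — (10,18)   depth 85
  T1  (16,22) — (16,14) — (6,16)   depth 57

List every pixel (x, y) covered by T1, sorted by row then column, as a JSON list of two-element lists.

T0:
  2·area = 72  (B↔C swapped to make it positive)
  edge (18, 6)→(10, 18): d=(-8,12) right/bottom  bias=-1
  edge (10, 18)→(8, 12): d=(-2,-6) top-left  bias=+0
  edge (8, 12)→(18, 6): d=(10,-6) top-left  bias=+0
    (2,1)@(5, 3): e=[180,0,-108] → ·  [on edge]
    (11,1)@(23, 3): e=[-36,108,0] → ·  [on edge]
    (8,3)@(17, 7): e=[4,64,4] → █
    (9,3)@(19, 7): e=[-20,76,16] → ·
    (3,4)@(7, 9): e=[108,0,-36] → ·  [on edge]
    (6,4)@(13, 9): e=[36,36,0] → █  [on edge]
    (7,4)@(15, 9): e=[12,48,12] → █
    (8,4)@(17, 9): e=[-12,60,24] → ·
    (5,5)@(11, 11): e=[44,20,8] → █
    (7,5)@(15, 11): e=[-4,44,32] → ·
    (4,6)@(9, 13): e=[52,4,16] → █
    (7,6)@(15, 13): e=[-20,40,52] → ·
    (1,7)@(3, 15): e=[108,-36,0] → ·  [on edge]
    (4,7)@(9, 15): e=[36,0,36] → █  [on edge]
    (5,10)@(11, 21): e=[-36,0,108] → ·  [on edge]
  covered (10 px):
    · · · · · · · · · · · ·
    · · · · · · · · · · · ·
    · · · · · · · · · · · ·
    · · · · · · · · █ · · ·
    · · · · · · █ █ · · · ·
    · · · · · █ █ · · · · ·
    · · · · █ █ █ · · · · ·
    · · · · █ █ · · · · · ·
    · · · · · · · · · · · ·
    · · · · · · · · · · · ·
    · · · · · · · · · · · ·
    · · · · · · · · · · · ·
T1:
  2·area = 80  (B↔C swapped to make it positive)
  edge (16, 22)→(6, 16): d=(-10,-6) top-left  bias=+0
  edge (6, 16)→(16, 14): d=(10,-2) top-left  bias=+0
  edge (16, 14)→(16, 22): d=(0,8) right/bottom  bias=-1
    (0,6)@(1, 13): e=[0,-40,120] → ·  [on edge]
    (10,6)@(21, 13): e=[120,0,-40] → ·  [on edge]
    (5,7)@(11, 15): e=[40,0,40] → █  [on edge]
    (6,7)@(13, 15): e=[52,4,24] → █
    (7,7)@(15, 15): e=[64,8,8] → █
    (8,7)@(17, 15): e=[76,12,-8] → ·
    (0,8)@(1, 17): e=[-40,0,120] → ·  [on edge]
    (4,8)@(9, 17): e=[8,16,56] → █
    (8,8)@(17, 17): e=[56,32,-8] → ·
    (4,9)@(9, 19): e=[-12,36,56] → ·
    (5,9)@(11, 19): e=[0,40,40] → █  [on edge]
    (8,9)@(17, 19): e=[36,52,-8] → ·
  covered (11 px):
    · · · · · · · · · · · ·
    · · · · · · · · · · · ·
    · · · · · · · · · · · ·
    · · · · · · · · · · · ·
    · · · · · · · · · · · ·
    · · · · · · · · · · · ·
    · · · · · · · · · · · ·
    · · · · · █ █ █ · · · ·
    · · · · █ █ █ █ · · · ·
    · · · · · █ █ █ · · · ·
    · · · · · · · █ · · · ·
    · · · · · · · · · · · ·

Answer: [[5,7],[6,7],[7,7],[4,8],[5,8],[6,8],[7,8],[5,9],[6,9],[7,9],[7,10]]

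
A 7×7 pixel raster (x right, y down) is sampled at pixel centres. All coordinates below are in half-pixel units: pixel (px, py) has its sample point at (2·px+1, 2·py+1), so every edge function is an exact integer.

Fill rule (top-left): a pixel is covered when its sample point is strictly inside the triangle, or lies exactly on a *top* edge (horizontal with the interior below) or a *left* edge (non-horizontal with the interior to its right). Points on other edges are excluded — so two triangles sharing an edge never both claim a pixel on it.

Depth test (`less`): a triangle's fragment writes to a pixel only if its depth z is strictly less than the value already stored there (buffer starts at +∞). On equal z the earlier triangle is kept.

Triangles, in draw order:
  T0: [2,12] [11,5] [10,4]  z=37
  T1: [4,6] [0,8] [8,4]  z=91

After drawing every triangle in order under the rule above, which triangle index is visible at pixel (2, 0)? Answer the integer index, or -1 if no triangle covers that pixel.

T0:
  2·area = 16  (B↔C swapped to make it positive)
  edge (2, 12)→(10, 4): d=(8,-8) top-left  bias=+0
  edge (10, 4)→(11, 5): d=(1,1) right/bottom  bias=-1
  edge (11, 5)→(2, 12): d=(-9,7) right/bottom  bias=-1
    (3,0)@(7, 1): e=[-48,0,64] → ·  [on edge]
    (6,0)@(13, 1): e=[0,-6,22] → ·  [on edge]
    (4,1)@(9, 3): e=[-16,0,32] → ·  [on edge]
    (5,1)@(11, 3): e=[0,-2,18] → ·  [on edge]
    (4,2)@(9, 5): e=[0,2,14] → #  [on edge]
    (5,2)@(11, 5): e=[16,0,0] → ·  [on edge]
    (3,3)@(7, 7): e=[0,6,10] → #  [on edge]
    (4,3)@(9, 7): e=[16,4,-4] → ·
    (6,3)@(13, 7): e=[48,0,-32] → ·  [on edge]
    (2,4)@(5, 9): e=[0,10,6] → #  [on edge]
    (3,4)@(7, 9): e=[16,8,-8] → ·
    (1,5)@(3, 11): e=[0,14,2] → #  [on edge]
    (0,6)@(1, 13): e=[0,18,-2] → ·  [on edge]
  covered (4 px):
    · · · · · · ·
    · · · · · · ·
    · · · · # · ·
    · · · # · · ·
    · · # · · · ·
    · # · · · · ·
    · · · · · · ·
T1:
  degenerate (2·area = 0) — covers nothing

Z-buffer (winner per pixel, '.' = empty):
  . . . . . . .
  . . . . . . .
  . . . . 0 . .
  . . . 0 . . .
  . . 0 . . . .
  . 0 . . . . .
  . . . . . . .

Answer: -1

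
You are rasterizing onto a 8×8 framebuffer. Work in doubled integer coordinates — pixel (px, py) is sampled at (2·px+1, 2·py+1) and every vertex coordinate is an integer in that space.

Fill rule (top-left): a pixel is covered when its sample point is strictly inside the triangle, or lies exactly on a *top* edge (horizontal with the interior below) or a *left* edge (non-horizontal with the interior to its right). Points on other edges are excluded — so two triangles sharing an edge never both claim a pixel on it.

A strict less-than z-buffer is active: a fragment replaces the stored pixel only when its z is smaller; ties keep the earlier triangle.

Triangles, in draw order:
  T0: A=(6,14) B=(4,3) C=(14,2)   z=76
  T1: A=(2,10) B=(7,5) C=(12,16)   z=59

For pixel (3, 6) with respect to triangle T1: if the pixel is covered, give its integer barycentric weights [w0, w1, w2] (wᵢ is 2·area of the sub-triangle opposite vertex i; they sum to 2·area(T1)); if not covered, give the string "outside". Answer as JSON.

T0:
  2·area = 112
  edge (6, 14)→(4, 3): d=(-2,-11) top-left  bias=+0
  edge (4, 3)→(14, 2): d=(10,-1) top-left  bias=+0
  edge (14, 2)→(6, 14): d=(-8,12) right/bottom  bias=-1
    (2,1)@(5, 3): e=[11,1,100] → #
    (3,1)@(7, 3): e=[33,3,76] → #
    (4,1)@(9, 3): e=[55,5,52] → #
    (5,1)@(11, 3): e=[77,7,28] → #
    (6,1)@(13, 3): e=[99,9,4] → #
    (7,1)@(15, 3): e=[121,11,-20] → ·
    (2,2)@(5, 5): e=[7,21,84] → #
    (6,2)@(13, 5): e=[95,29,-12] → ·
    (2,3)@(5, 7): e=[3,41,68] → #
    (5,3)@(11, 7): e=[69,47,-4] → ·
    (2,4)@(5, 9): e=[-1,61,52] → ·
    (3,4)@(7, 9): e=[21,63,28] → #
  covered (15 px):
    · · · · · · · ·
    · · # # # # # ·
    · · # # # # · ·
    · · # # # · · ·
    · · · # # · · ·
    · · · # · · · ·
    · · · · · · · ·
    · · · · · · · ·
T1:
  2·area = 80
  edge (2, 10)→(7, 5): d=(5,-5) top-left  bias=+0
  edge (7, 5)→(12, 16): d=(5,11) right/bottom  bias=-1
  edge (12, 16)→(2, 10): d=(-10,-6) top-left  bias=+0
    (5,0)@(11, 1): e=[0,-64,144] → ·  [on edge]
    (4,1)@(9, 3): e=[0,-32,112] → ·  [on edge]
    (3,2)@(7, 5): e=[0,0,80] → ·  [on edge]
    (2,3)@(5, 7): e=[0,32,48] → #  [on edge]
    (3,3)@(7, 7): e=[10,10,60] → #
    (4,3)@(9, 7): e=[20,-12,72] → ·
    (1,4)@(3, 9): e=[0,64,16] → #  [on edge]
    (4,4)@(9, 9): e=[30,-2,52] → ·
    (0,5)@(1, 11): e=[0,96,-16] → ·  [on edge]
    (1,5)@(3, 11): e=[10,74,-4] → ·
    (2,5)@(5, 11): e=[20,52,8] → #
    (4,5)@(9, 11): e=[40,8,32] → #
    (3,6)@(7, 13): e=[40,40,0] → #  [on edge]
  covered (11 px):
    · · · · · · · ·
    · · · · · · · ·
    · · · · · · · ·
    · · # # · · · ·
    · # # # · · · ·
    · · # # # · · ·
    · · · # # · · ·
    · · · · · # · ·

Final: [40,0,40]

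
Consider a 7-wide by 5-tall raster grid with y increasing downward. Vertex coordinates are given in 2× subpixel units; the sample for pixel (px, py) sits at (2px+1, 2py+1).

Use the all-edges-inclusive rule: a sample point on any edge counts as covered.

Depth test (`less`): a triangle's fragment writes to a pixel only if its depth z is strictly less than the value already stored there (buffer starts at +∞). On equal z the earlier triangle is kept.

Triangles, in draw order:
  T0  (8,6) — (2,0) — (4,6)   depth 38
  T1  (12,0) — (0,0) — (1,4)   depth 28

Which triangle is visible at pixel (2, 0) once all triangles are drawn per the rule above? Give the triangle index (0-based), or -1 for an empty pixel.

T0:
  2·area = 24  (B↔C swapped to make it positive)
  edge (8, 6)→(4, 6): d=(-4,0) inclusive
  edge (4, 6)→(2, 0): d=(-2,-6) inclusive
  edge (2, 0)→(8, 6): d=(6,6) inclusive
    (1,0)@(3, 1): e=[20,4,0] → X  [on edge]
    (2,0)@(5, 1): e=[20,16,-12] → .
    (1,1)@(3, 3): e=[12,0,12] → X  [on edge]
    (2,1)@(5, 3): e=[12,12,0] → X  [on edge]
    (3,1)@(7, 3): e=[12,24,-12] → .
    (1,2)@(3, 5): e=[4,-4,24] → .
    (2,2)@(5, 5): e=[4,8,12] → X
    (3,2)@(7, 5): e=[4,20,0] → X  [on edge]
    (4,2)@(9, 5): e=[4,32,-12] → .
    (2,3)@(5, 7): e=[-4,4,24] → .
    (3,3)@(7, 7): e=[-4,16,12] → .
    (4,3)@(9, 7): e=[-4,28,0] → .  [on edge]
    (2,4)@(5, 9): e=[-12,0,36] → .  [on edge]
    (5,4)@(11, 9): e=[-12,36,0] → .  [on edge]
  covered (5 px):
    . X . . . . .
    . X X . . . .
    . . X X . . .
    . . . . . . .
    . . . . . . .
T1:
  2·area = 48  (B↔C swapped to make it positive)
  edge (12, 0)→(1, 4): d=(-11,4) inclusive
  edge (1, 4)→(0, 0): d=(-1,-4) inclusive
  edge (0, 0)→(12, 0): d=(12,0) inclusive
    (0,0)@(1, 1): e=[33,3,12] → X
    (1,0)@(3, 1): e=[25,11,12] → X
    (2,0)@(5, 1): e=[17,19,12] → X
    (3,0)@(7, 1): e=[9,27,12] → X
    (4,0)@(9, 1): e=[1,35,12] → X
    (5,0)@(11, 1): e=[-7,43,12] → .
    (0,1)@(1, 3): e=[11,1,36] → X
    (2,1)@(5, 3): e=[-5,17,36] → .
    (3,1)@(7, 3): e=[-13,25,36] → .
    (4,1)@(9, 3): e=[-21,33,36] → .
    (0,2)@(1, 5): e=[-11,-1,60] → .
    (1,2)@(3, 5): e=[-19,7,60] → .
  covered (7 px):
    X X X X X . .
    X X . . . . .
    . . . . . . .
    . . . . . . .
    . . . . . . .

Z-buffer (winner per pixel, '.' = empty):
  1 1 1 1 1 . .
  1 1 0 . . . .
  . . 0 0 . . .
  . . . . . . .
  . . . . . . .

Final: 1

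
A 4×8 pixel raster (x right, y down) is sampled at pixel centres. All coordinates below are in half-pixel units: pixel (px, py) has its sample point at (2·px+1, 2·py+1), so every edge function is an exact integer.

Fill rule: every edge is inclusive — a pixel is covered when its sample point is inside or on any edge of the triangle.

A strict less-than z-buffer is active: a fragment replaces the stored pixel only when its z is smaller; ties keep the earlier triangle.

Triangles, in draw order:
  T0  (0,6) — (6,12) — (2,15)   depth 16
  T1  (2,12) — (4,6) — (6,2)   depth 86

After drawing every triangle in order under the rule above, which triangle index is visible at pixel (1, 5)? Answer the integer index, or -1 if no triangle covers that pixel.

T0:
  2·area = 42
  edge (0, 6)→(6, 12): d=(6,6) inclusive
  edge (6, 12)→(2, 15): d=(-4,3) inclusive
  edge (2, 15)→(0, 6): d=(-2,-9) inclusive
    (0,3)@(1, 7): e=[0,35,7] → █  [on edge]
    (1,3)@(3, 7): e=[-12,29,25] → ·
    (0,4)@(1, 9): e=[12,27,3] → █
    (1,4)@(3, 9): e=[0,21,21] → █  [on edge]
    (2,4)@(5, 9): e=[-12,15,39] → ·
    (0,5)@(1, 11): e=[24,19,-1] → ·
    (1,5)@(3, 11): e=[12,13,17] → █
    (2,5)@(5, 11): e=[0,7,35] → █  [on edge]
    (3,5)@(7, 11): e=[-12,1,53] → ·
    (1,6)@(3, 13): e=[24,5,13] → █
    (2,6)@(5, 13): e=[12,-1,31] → ·
    (3,6)@(7, 13): e=[0,-7,49] → ·  [on edge]
  covered (6 px):
    · · · ·
    · · · ·
    · · · ·
    █ · · ·
    █ █ · ·
    · █ █ ·
    · █ · ·
    · · · ·
T1:
  2·area = 4
  edge (2, 12)→(4, 6): d=(2,-6) inclusive
  edge (4, 6)→(6, 2): d=(2,-4) inclusive
  edge (6, 2)→(2, 12): d=(-4,10) inclusive
    (2,1)@(5, 3): e=[0,-2,6] → ·  [on edge]
    (1,4)@(3, 9): e=[0,2,2] → █  [on edge]
    (2,4)@(5, 9): e=[12,10,-18] → ·
    (1,5)@(3, 11): e=[4,6,-6] → ·
    (0,7)@(1, 15): e=[0,6,-2] → ·  [on edge]
  covered (1 px):
    · · · ·
    · · · ·
    · · · ·
    · · · ·
    · █ · ·
    · · · ·
    · · · ·
    · · · ·

Z-buffer (winner per pixel, '.' = empty):
  . . . .
  . . . .
  . . . .
  0 . . .
  0 0 . .
  . 0 0 .
  . 0 . .
  . . . .

Final: 0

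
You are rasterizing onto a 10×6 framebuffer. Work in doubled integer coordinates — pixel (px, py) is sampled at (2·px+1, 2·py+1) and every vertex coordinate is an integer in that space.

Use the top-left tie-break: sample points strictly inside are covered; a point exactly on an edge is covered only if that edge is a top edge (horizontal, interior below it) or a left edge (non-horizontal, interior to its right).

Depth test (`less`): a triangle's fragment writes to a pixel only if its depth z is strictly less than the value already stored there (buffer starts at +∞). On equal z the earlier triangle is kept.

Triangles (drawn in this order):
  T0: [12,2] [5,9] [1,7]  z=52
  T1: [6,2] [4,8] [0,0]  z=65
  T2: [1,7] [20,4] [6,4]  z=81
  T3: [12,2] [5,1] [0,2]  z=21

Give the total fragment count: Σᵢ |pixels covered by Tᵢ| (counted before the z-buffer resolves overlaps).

T0:
  2·area = 42
  edge (12, 2)→(5, 9): d=(-7,7) right/bottom  bias=-1
  edge (5, 9)→(1, 7): d=(-4,-2) top-left  bias=+0
  edge (1, 7)→(12, 2): d=(11,-5) top-left  bias=+0
    (6,0)@(13, 1): e=[0,48,-6] → ·  [on edge]
    (5,1)@(11, 3): e=[0,36,6] → ·  [on edge]
    (3,2)@(7, 5): e=[14,20,8] → #
    (4,2)@(9, 5): e=[0,24,18] → ·  [on edge]
    (0,3)@(1, 7): e=[42,0,0] → #  [on edge]
    (1,3)@(3, 7): e=[28,4,10] → #
    (2,3)@(5, 7): e=[14,8,20] → #
    (3,3)@(7, 7): e=[0,12,30] → ·  [on edge]
    (0,4)@(1, 9): e=[28,-8,22] → ·
    (1,4)@(3, 9): e=[14,-4,32] → ·
    (2,4)@(5, 9): e=[0,0,42] → ·  [on edge]
    (1,5)@(3, 11): e=[0,-12,54] → ·  [on edge]
    (4,5)@(9, 11): e=[-42,0,84] → ·  [on edge]
  covered (4 px):
    · · · · · · · · · ·
    · · · · · · · · · ·
    · · · # · · · · · ·
    # # # · · · · · · ·
    · · · · · · · · · ·
    · · · · · · · · · ·
T1:
  2·area = 40
  edge (6, 2)→(4, 8): d=(-2,6) right/bottom  bias=-1
  edge (4, 8)→(0, 0): d=(-4,-8) top-left  bias=+0
  edge (0, 0)→(6, 2): d=(6,2) right/bottom  bias=-1
    (0,0)@(1, 1): e=[32,4,4] → #
    (1,0)@(3, 1): e=[20,20,0] → ·  [on edge]
    (0,1)@(1, 3): e=[28,-4,16] → ·
    (1,1)@(3, 3): e=[16,12,12] → #
    (2,1)@(5, 3): e=[4,28,8] → #
    (3,1)@(7, 3): e=[-8,44,4] → ·
    (4,1)@(9, 3): e=[-20,60,0] → ·  [on edge]
    (1,2)@(3, 5): e=[12,4,24] → #
    (2,2)@(5, 5): e=[0,20,20] → ·  [on edge]
    (7,2)@(15, 5): e=[-60,100,0] → ·  [on edge]
    (1,3)@(3, 7): e=[8,-4,36] → ·
    (1,5)@(3, 11): e=[0,-20,60] → ·  [on edge]
  covered (4 px):
    # · · · · · · · · ·
    · # # · · · · · · ·
    · # · · · · · · · ·
    · · · · · · · · · ·
    · · · · · · · · · ·
    · · · · · · · · · ·
T2:
  2·area = 42  (B↔C swapped to make it positive)
  edge (1, 7)→(6, 4): d=(5,-3) top-left  bias=+0
  edge (6, 4)→(20, 4): d=(14,0) top-left  bias=+0
  edge (20, 4)→(1, 7): d=(-19,3) right/bottom  bias=-1
    (5,0)@(11, 1): e=[0,-42,84] → ·  [on edge]
    (2,2)@(5, 5): e=[2,14,26] → #
    (3,2)@(7, 5): e=[8,14,20] → #
    (4,2)@(9, 5): e=[14,14,14] → #
    (5,2)@(11, 5): e=[20,14,8] → #
    (6,2)@(13, 5): e=[26,14,2] → #
    (7,2)@(15, 5): e=[32,14,-4] → ·
    (0,3)@(1, 7): e=[0,42,0] → ·  [on edge]
    (2,3)@(5, 7): e=[12,42,-12] → ·
    (3,3)@(7, 7): e=[18,42,-18] → ·
    (4,3)@(9, 7): e=[24,42,-24] → ·
    (5,3)@(11, 7): e=[30,42,-30] → ·
  covered (5 px):
    · · · · · · · · · ·
    · · · · · · · · · ·
    · · # # # # # · · ·
    · · · · · · · · · ·
    · · · · · · · · · ·
    · · · · · · · · · ·
T3:
  2·area = 12  (B↔C swapped to make it positive)
  edge (12, 2)→(0, 2): d=(-12,0) right/bottom  bias=-1
  edge (0, 2)→(5, 1): d=(5,-1) top-left  bias=+0
  edge (5, 1)→(12, 2): d=(7,1) right/bottom  bias=-1
    (2,0)@(5, 1): e=[12,0,0] → ·  [on edge]
    (9,1)@(19, 3): e=[-12,24,0] → ·  [on edge]
  covered (0 px):
    · · · · · · · · · ·
    · · · · · · · · · ·
    · · · · · · · · · ·
    · · · · · · · · · ·
    · · · · · · · · · ·
    · · · · · · · · · ·

Result: 13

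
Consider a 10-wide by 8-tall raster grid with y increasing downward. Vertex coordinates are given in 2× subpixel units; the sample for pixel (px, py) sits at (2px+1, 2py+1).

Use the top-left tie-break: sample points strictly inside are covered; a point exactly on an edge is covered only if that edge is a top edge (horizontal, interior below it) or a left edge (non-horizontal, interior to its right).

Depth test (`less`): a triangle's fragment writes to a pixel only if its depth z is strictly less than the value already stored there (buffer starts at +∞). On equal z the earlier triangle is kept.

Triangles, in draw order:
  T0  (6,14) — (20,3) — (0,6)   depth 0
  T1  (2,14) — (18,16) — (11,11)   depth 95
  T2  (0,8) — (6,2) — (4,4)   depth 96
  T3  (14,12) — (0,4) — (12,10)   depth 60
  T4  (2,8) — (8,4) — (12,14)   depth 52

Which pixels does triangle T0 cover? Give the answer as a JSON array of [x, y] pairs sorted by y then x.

T0:
  2·area = 178  (B↔C swapped to make it positive)
  edge (6, 14)→(0, 6): d=(-6,-8) top-left  bias=+0
  edge (0, 6)→(20, 3): d=(20,-3) top-left  bias=+0
  edge (20, 3)→(6, 14): d=(-14,11) right/bottom  bias=-1
    (3,2)@(7, 5): e=[62,1,115] → X
    (4,2)@(9, 5): e=[78,7,93] → X
    (5,2)@(11, 5): e=[94,13,71] → X
    (6,2)@(13, 5): e=[110,19,49] → X
    (7,2)@(15, 5): e=[126,25,27] → X
    (8,2)@(17, 5): e=[142,31,5] → X
    (9,2)@(19, 5): e=[158,37,-17] → .
    (0,3)@(1, 7): e=[2,23,153] → X
    (1,3)@(3, 7): e=[18,29,131] → X
    (2,3)@(5, 7): e=[34,35,109] → X
    (7,3)@(15, 7): e=[114,65,-1] → .
    (8,3)@(17, 7): e=[130,71,-23] → .
  covered (22 px):
    . . . . . . . . . .
    . . . . . . . . . .
    . . . X X X X X X .
    X X X X X X X . . .
    . X X X X X . . . .
    . . X X X . . . . .
    . . . X . . . . . .
    . . . . . . . . . .
T1:
  2·area = 66  (B↔C swapped to make it positive)
  edge (2, 14)→(11, 11): d=(9,-3) top-left  bias=+0
  edge (11, 11)→(18, 16): d=(7,5) right/bottom  bias=-1
  edge (18, 16)→(2, 14): d=(-16,-2) top-left  bias=+0
    (8,4)@(17, 9): e=[0,-44,110] → .  [on edge]
    (5,5)@(11, 11): e=[0,0,66] → .  [on edge]
    (2,6)@(5, 13): e=[0,44,22] → X  [on edge]
    (3,6)@(7, 13): e=[6,34,26] → X
    (4,6)@(9, 13): e=[12,24,30] → X
    (5,6)@(11, 13): e=[18,14,34] → X
    (6,6)@(13, 13): e=[24,4,38] → X
    (7,6)@(15, 13): e=[30,-6,42] → .
    (2,7)@(5, 15): e=[18,58,-10] → .
    (3,7)@(7, 15): e=[24,48,-6] → .
    (4,7)@(9, 15): e=[30,38,-2] → .
    (5,7)@(11, 15): e=[36,28,2] → X
  covered (8 px):
    . . . . . . . . . .
    . . . . . . . . . .
    . . . . . . . . . .
    . . . . . . . . . .
    . . . . . . . . . .
    . . . . . . . . . .
    . . X X X X X . . .
    . . . . . X X X . .
T2:
  degenerate (2·area = 0) — covers nothing
T3:
  2·area = 12
  edge (14, 12)→(0, 4): d=(-14,-8) top-left  bias=+0
  edge (0, 4)→(12, 10): d=(12,6) right/bottom  bias=-1
  edge (12, 10)→(14, 12): d=(2,2) right/bottom  bias=-1
    (1,0)@(3, 1): e=[66,-54,0] → .  [on edge]
    (2,1)@(5, 3): e=[54,-42,0] → .  [on edge]
    (3,2)@(7, 5): e=[42,-30,0] → .  [on edge]
    (4,3)@(9, 7): e=[30,-18,0] → .  [on edge]
    (4,4)@(9, 9): e=[2,6,4] → X
    (5,4)@(11, 9): e=[18,-6,0] → .  [on edge]
    (4,5)@(9, 11): e=[-26,30,8] → .
    (6,5)@(13, 11): e=[6,6,0] → .  [on edge]
    (7,6)@(15, 13): e=[-6,18,0] → .  [on edge]
    (8,7)@(17, 15): e=[-18,30,0] → .  [on edge]
  covered (1 px):
    . . . . . . . . . .
    . . . . . . . . . .
    . . . . . . . . . .
    . . . . . . . . . .
    . . . . X . . . . .
    . . . . . . . . . .
    . . . . . . . . . .
    . . . . . . . . . .
T4:
  2·area = 76
  edge (2, 8)→(8, 4): d=(6,-4) top-left  bias=+0
  edge (8, 4)→(12, 14): d=(4,10) right/bottom  bias=-1
  edge (12, 14)→(2, 8): d=(-10,-6) top-left  bias=+0
    (3,2)@(7, 5): e=[2,14,60] → X
    (4,2)@(9, 5): e=[10,-6,72] → .
    (2,3)@(5, 7): e=[6,42,28] → X
    (4,3)@(9, 7): e=[22,2,52] → X
    (5,3)@(11, 7): e=[30,-18,64] → .
    (2,4)@(5, 9): e=[18,50,8] → X
    (5,4)@(11, 9): e=[42,-10,44] → .
    (2,5)@(5, 11): e=[30,58,-12] → .
    (3,5)@(7, 11): e=[38,38,0] → X  [on edge]
    (5,5)@(11, 11): e=[54,-2,24] → .
    (3,6)@(7, 13): e=[50,46,-20] → .
    (4,6)@(9, 13): e=[58,26,-8] → .
  covered (10 px):
    . . . . . . . . . .
    . . . . . . . . . .
    . . . X . . . . . .
    . . X X X . . . . .
    . . X X X . . . . .
    . . . X X . . . . .
    . . . . . X . . . .
    . . . . . . . . . .

Final: [[3,2],[4,2],[5,2],[6,2],[7,2],[8,2],[0,3],[1,3],[2,3],[3,3],[4,3],[5,3],[6,3],[1,4],[2,4],[3,4],[4,4],[5,4],[2,5],[3,5],[4,5],[3,6]]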